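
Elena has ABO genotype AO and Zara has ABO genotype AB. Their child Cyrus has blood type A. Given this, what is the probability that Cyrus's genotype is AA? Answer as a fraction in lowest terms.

Cross AO × AB → 1/4 AA, 1/4 AB, 1/4 AO, 1/4 BO.
Type-A genotypes among offspring: AA (1/4), AO (1/4); total 1/2.
P(AA | type A) = (1/4) / (1/2) = 1/2.

1/2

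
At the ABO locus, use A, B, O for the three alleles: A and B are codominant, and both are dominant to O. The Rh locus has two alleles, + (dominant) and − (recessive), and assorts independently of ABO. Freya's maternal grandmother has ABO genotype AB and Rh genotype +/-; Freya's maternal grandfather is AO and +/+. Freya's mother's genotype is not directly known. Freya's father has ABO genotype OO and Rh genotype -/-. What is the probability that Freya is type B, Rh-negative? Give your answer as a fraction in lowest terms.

1/16

Freya's mother's ABO genotype from AB × AO: 1/4 AA, 1/4 AB, 1/4 AO, 1/4 BO.
Crossing each possibility with the father OO and summing P(type B): 1/4·0 + 1/4·1/2 + 1/4·0 + 1/4·1/2 = 1/4.
Similarly for Rh via the mother's Rh distribution: P(Rh-) = 1/4.
Independent loci: 1/4 × 1/4 = 1/16.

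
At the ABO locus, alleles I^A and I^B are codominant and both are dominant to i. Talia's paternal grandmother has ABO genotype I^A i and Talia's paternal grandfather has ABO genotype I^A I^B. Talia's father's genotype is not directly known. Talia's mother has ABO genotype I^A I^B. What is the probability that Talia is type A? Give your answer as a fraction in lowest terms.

Talia's father's ABO genotype from I^A i × I^A I^B: 1/4 I^A I^A, 1/4 I^A I^B, 1/4 I^A i, 1/4 I^B i.
Crossing each possibility with the mother I^A I^B and summing P(type A): 1/4·1/2 + 1/4·1/4 + 1/4·1/2 + 1/4·1/4 = 3/8.

3/8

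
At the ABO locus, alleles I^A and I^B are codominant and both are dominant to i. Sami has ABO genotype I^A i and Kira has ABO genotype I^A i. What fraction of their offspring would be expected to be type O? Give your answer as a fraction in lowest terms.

ABO cross I^A i × I^A i → offspring phenotypes: 1/4 O, 3/4 A.
So P(type O) = 1/4.

1/4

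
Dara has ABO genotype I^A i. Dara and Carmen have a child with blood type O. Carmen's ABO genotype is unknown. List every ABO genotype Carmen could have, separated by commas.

I^A i, I^B i, i i

For each candidate genotype of Carmen, check whether crossing it with I^A i can produce every observed child phenotype.
  I^A I^A → possible child types {A} ✗
  I^A I^B → possible child types {A, B, AB} ✗
  I^A i → possible child types {O, A} ✓
  I^B I^B → possible child types {B, AB} ✗
  I^B i → possible child types {O, A, B, AB} ✓
  i i → possible child types {O, A} ✓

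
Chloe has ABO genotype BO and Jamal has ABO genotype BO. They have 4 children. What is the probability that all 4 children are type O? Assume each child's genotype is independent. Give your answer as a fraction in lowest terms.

ABO cross BO × BO → 1/4 O, 3/4 B.
So P(type O) = 1/4 per child.
All 4 independent: (1/4)^4 = 1/256.

1/256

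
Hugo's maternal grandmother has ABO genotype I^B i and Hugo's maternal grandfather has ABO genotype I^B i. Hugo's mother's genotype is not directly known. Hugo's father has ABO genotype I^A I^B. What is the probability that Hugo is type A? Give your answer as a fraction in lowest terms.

1/4

Hugo's mother's ABO genotype from I^B i × I^B i: 1/4 I^B I^B, 1/2 I^B i, 1/4 i i.
Crossing each possibility with the father I^A I^B and summing P(type A): 1/4·0 + 1/2·1/4 + 1/4·1/2 = 1/4.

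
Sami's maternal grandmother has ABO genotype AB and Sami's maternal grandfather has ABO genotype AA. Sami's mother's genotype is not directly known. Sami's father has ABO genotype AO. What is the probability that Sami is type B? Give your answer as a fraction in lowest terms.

1/8

Sami's mother's ABO genotype from AB × AA: 1/2 AA, 1/2 AB.
Crossing each possibility with the father AO and summing P(type B): 1/2·0 + 1/2·1/4 = 1/8.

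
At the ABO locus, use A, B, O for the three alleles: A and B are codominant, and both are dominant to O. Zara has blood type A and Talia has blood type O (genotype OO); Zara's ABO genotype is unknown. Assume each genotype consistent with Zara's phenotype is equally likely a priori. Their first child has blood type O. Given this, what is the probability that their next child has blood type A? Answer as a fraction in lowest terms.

Possible genotypes: Zara ∈ {AA, AO}; Talia ∈ {OO}.
Weight each parental genotype pair by prior × P(type-O child):
  AO × OO: posterior weight 1; P(next child type A) = 1/2.
Weighted sum = 1/2.

1/2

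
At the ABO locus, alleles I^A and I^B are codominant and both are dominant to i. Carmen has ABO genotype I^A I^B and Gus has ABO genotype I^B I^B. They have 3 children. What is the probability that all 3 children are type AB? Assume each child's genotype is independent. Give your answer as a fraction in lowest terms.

1/8

ABO cross I^A I^B × I^B I^B → 1/2 B, 1/2 AB.
So P(type AB) = 1/2 per child.
All 3 independent: (1/2)^3 = 1/8.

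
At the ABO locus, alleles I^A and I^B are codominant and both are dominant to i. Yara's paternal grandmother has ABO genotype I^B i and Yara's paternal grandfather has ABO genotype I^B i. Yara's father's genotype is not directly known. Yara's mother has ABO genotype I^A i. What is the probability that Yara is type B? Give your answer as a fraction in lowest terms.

Yara's father's ABO genotype from I^B i × I^B i: 1/4 I^B I^B, 1/2 I^B i, 1/4 i i.
Crossing each possibility with the mother I^A i and summing P(type B): 1/4·1/2 + 1/2·1/4 + 1/4·0 = 1/4.

1/4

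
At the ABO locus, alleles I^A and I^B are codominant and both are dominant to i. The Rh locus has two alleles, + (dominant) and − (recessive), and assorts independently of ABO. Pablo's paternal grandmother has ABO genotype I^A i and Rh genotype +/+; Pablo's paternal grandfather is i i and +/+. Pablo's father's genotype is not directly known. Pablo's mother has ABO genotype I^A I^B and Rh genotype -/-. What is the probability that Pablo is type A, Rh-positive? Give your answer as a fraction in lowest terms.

Pablo's father's ABO genotype from I^A i × i i: 1/2 I^A i, 1/2 i i.
Crossing each possibility with the mother I^A I^B and summing P(type A): 1/2·1/2 + 1/2·1/2 = 1/2.
Similarly for Rh via the father's Rh distribution: P(Rh+) = 1.
Independent loci: 1/2 × 1 = 1/2.

1/2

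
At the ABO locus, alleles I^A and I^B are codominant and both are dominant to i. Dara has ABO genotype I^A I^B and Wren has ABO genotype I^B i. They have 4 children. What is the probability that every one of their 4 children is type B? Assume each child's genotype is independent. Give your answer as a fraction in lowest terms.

ABO cross I^A I^B × I^B i → 1/4 A, 1/2 B, 1/4 AB.
So P(type B) = 1/2 per child.
All 4 independent: (1/2)^4 = 1/16.

1/16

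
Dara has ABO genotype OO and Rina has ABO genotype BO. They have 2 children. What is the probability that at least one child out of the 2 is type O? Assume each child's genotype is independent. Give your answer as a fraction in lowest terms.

3/4

ABO cross OO × BO → 1/2 O, 1/2 B.
So P(type O) = 1/2 per child.
P(none) = (1/2)^2 = 1/4; P(at least one) = 1 − 1/4 = 3/4.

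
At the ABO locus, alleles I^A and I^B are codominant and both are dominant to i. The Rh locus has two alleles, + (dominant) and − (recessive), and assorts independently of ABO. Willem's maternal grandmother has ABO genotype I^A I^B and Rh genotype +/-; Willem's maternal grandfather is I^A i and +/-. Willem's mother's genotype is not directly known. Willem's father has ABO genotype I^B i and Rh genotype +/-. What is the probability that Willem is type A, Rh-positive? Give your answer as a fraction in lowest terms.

3/16

Willem's mother's ABO genotype from I^A I^B × I^A i: 1/4 I^A I^A, 1/4 I^A I^B, 1/4 I^A i, 1/4 I^B i.
Crossing each possibility with the father I^B i and summing P(type A): 1/4·1/2 + 1/4·1/4 + 1/4·1/4 + 1/4·0 = 1/4.
Similarly for Rh via the mother's Rh distribution: P(Rh+) = 3/4.
Independent loci: 1/4 × 3/4 = 3/16.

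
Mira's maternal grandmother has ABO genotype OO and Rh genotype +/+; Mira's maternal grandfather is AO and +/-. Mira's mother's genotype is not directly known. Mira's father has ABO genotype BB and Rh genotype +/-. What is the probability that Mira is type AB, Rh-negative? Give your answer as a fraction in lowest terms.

1/32

Mira's mother's ABO genotype from OO × AO: 1/2 AO, 1/2 OO.
Crossing each possibility with the father BB and summing P(type AB): 1/2·1/2 + 1/2·0 = 1/4.
Similarly for Rh via the mother's Rh distribution: P(Rh-) = 1/8.
Independent loci: 1/4 × 1/8 = 1/32.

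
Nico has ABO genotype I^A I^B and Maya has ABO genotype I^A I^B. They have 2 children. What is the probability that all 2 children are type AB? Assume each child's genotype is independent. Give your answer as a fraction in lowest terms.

1/4

ABO cross I^A I^B × I^A I^B → 1/4 A, 1/4 B, 1/2 AB.
So P(type AB) = 1/2 per child.
All 2 independent: (1/2)^2 = 1/4.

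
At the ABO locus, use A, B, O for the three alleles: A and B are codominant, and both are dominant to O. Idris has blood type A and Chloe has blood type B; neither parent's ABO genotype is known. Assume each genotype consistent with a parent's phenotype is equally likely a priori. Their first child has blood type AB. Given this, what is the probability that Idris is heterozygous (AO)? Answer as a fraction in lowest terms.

1/3

Possible genotypes: Idris ∈ {AA, AO}; Chloe ∈ {BB, BO}.
Weight each parental genotype pair by prior × P(type-AB child):
  AA × BB: posterior weight 4/9.
  AA × BO: posterior weight 2/9.
  AO × BB: posterior weight 2/9.
  AO × BO: posterior weight 1/9.
Sum the posterior weight over pairs where Idris is AO: 1/3.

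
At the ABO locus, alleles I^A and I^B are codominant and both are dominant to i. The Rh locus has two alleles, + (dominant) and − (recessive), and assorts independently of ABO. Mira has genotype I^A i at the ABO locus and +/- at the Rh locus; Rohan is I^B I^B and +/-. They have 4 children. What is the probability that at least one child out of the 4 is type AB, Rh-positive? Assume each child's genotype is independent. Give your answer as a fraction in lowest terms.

3471/4096

ABO cross I^A i × I^B I^B → 1/2 B, 1/2 AB.
Rh cross +/- × +/- → 3/4 Rh+, 1/4 Rh-; so P(type AB, Rh-positive) = 1/2 × 3/4 = 3/8 per child.
P(none) = (5/8)^4 = 625/4096; P(at least one) = 1 − 625/4096 = 3471/4096.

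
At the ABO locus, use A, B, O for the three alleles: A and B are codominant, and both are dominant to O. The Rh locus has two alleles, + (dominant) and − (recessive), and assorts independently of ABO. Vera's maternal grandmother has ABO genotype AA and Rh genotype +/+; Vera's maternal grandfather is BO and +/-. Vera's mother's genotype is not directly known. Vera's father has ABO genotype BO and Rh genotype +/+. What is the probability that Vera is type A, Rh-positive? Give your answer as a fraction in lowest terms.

Vera's mother's ABO genotype from AA × BO: 1/2 AB, 1/2 AO.
Crossing each possibility with the father BO and summing P(type A): 1/2·1/4 + 1/2·1/4 = 1/4.
Similarly for Rh via the mother's Rh distribution: P(Rh+) = 1.
Independent loci: 1/4 × 1 = 1/4.

1/4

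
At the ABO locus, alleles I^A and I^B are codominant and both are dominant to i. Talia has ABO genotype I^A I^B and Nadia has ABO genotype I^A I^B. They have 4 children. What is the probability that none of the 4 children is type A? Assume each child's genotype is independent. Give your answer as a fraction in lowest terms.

81/256

ABO cross I^A I^B × I^A I^B → 1/4 A, 1/4 B, 1/2 AB.
So P(type A) = 1/4 per child.
P(not type A) = 3/4 for one child; (3/4)^4 = 81/256.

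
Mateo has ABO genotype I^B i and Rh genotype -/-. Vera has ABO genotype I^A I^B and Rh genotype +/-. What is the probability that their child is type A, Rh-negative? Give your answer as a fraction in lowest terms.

ABO cross I^B i × I^A I^B → offspring phenotypes: 1/4 A, 1/2 B, 1/4 AB.
Rh cross -/- × +/- → 1/2 Rh+, 1/2 Rh-.
Independent loci: P(type A, Rh-negative) = 1/4 × 1/2 = 1/8.

1/8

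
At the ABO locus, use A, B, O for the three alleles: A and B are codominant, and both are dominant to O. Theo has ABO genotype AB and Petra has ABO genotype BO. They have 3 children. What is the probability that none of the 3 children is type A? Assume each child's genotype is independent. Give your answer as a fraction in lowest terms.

27/64

ABO cross AB × BO → 1/4 A, 1/2 B, 1/4 AB.
So P(type A) = 1/4 per child.
P(not type A) = 3/4 for one child; (3/4)^3 = 27/64.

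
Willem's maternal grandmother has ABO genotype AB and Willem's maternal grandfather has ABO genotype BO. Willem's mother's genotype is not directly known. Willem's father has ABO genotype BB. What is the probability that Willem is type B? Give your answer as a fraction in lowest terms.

3/4

Willem's mother's ABO genotype from AB × BO: 1/4 AB, 1/4 AO, 1/4 BB, 1/4 BO.
Crossing each possibility with the father BB and summing P(type B): 1/4·1/2 + 1/4·1/2 + 1/4·1 + 1/4·1 = 3/4.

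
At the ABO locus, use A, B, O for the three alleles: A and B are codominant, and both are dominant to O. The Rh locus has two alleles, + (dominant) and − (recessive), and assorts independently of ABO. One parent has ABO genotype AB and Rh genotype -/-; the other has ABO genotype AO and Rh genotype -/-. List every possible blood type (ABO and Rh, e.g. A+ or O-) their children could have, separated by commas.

Gametes from AB × AO give offspring ABO genotypes AA, AB, AO, BO, i.e. phenotypes A, B, AB.
Rh cross -/- × -/- → phenotypes Rh-.
Combining independently: A-, B-, AB-.

A-, B-, AB-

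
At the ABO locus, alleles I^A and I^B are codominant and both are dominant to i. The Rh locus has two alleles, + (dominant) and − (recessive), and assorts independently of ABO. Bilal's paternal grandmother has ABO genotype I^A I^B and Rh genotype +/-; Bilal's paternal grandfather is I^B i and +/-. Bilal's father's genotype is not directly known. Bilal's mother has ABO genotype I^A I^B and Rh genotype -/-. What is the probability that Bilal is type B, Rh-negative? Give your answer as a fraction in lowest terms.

3/16

Bilal's father's ABO genotype from I^A I^B × I^B i: 1/4 I^A I^B, 1/4 I^A i, 1/4 I^B I^B, 1/4 I^B i.
Crossing each possibility with the mother I^A I^B and summing P(type B): 1/4·1/4 + 1/4·1/4 + 1/4·1/2 + 1/4·1/2 = 3/8.
Similarly for Rh via the father's Rh distribution: P(Rh-) = 1/2.
Independent loci: 3/8 × 1/2 = 3/16.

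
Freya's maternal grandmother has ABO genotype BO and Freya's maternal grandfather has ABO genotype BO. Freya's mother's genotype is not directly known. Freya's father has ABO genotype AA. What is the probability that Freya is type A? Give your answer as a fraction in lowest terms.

Freya's mother's ABO genotype from BO × BO: 1/4 BB, 1/2 BO, 1/4 OO.
Crossing each possibility with the father AA and summing P(type A): 1/4·0 + 1/2·1/2 + 1/4·1 = 1/2.

1/2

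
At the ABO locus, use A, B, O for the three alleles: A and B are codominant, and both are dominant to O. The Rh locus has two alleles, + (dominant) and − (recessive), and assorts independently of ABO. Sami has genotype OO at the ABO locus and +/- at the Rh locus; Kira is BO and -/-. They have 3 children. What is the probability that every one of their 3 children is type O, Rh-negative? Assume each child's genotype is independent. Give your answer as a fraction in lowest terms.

ABO cross OO × BO → 1/2 O, 1/2 B.
Rh cross +/- × -/- → 1/2 Rh+, 1/2 Rh-; so P(type O, Rh-negative) = 1/2 × 1/2 = 1/4 per child.
All 3 independent: (1/4)^3 = 1/64.

1/64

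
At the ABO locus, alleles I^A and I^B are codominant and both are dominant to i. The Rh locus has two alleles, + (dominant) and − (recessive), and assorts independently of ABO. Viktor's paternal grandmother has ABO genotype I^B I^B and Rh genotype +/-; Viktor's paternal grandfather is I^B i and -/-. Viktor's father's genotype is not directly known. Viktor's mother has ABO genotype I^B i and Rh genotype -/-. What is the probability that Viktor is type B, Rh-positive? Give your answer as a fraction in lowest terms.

7/32

Viktor's father's ABO genotype from I^B I^B × I^B i: 1/2 I^B I^B, 1/2 I^B i.
Crossing each possibility with the mother I^B i and summing P(type B): 1/2·1 + 1/2·3/4 = 7/8.
Similarly for Rh via the father's Rh distribution: P(Rh+) = 1/4.
Independent loci: 7/8 × 1/4 = 7/32.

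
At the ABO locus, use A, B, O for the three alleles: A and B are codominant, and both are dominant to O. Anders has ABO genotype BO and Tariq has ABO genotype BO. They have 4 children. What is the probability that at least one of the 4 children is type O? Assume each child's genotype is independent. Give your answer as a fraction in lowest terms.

175/256

ABO cross BO × BO → 1/4 O, 3/4 B.
So P(type O) = 1/4 per child.
P(none) = (3/4)^4 = 81/256; P(at least one) = 1 − 81/256 = 175/256.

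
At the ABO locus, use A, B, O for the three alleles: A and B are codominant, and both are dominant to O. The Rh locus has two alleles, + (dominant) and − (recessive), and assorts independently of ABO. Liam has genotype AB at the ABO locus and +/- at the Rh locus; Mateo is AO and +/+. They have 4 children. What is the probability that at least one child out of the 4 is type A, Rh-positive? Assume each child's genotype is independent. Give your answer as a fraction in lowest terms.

15/16

ABO cross AB × AO → 1/2 A, 1/4 B, 1/4 AB.
Rh cross +/- × +/+ → 1 Rh+; so P(type A, Rh-positive) = 1/2 × 1 = 1/2 per child.
P(none) = (1/2)^4 = 1/16; P(at least one) = 1 − 1/16 = 15/16.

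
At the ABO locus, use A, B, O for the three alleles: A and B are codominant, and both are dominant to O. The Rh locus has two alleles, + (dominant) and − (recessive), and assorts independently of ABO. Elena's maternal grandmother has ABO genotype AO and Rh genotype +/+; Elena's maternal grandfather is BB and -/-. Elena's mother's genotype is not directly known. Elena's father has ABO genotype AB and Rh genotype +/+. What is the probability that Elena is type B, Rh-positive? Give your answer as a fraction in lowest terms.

Elena's mother's ABO genotype from AO × BB: 1/2 AB, 1/2 BO.
Crossing each possibility with the father AB and summing P(type B): 1/2·1/4 + 1/2·1/2 = 3/8.
Similarly for Rh via the mother's Rh distribution: P(Rh+) = 1.
Independent loci: 3/8 × 1 = 3/8.

3/8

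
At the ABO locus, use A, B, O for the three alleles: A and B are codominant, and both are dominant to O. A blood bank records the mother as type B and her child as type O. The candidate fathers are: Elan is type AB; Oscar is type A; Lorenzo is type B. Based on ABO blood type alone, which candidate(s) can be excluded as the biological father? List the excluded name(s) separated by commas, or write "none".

A candidate is excluded only if no genotype consistent with his phenotype could produce a type O child with a type B mother.
Elan (type AB): no genotype consistent with that phenotype can produce a type-O child with a type-B mother.

Elan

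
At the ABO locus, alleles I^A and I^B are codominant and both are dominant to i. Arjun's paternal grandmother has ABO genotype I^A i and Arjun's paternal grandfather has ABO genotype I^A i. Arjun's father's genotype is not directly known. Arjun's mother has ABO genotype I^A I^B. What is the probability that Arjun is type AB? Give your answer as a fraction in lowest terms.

Arjun's father's ABO genotype from I^A i × I^A i: 1/4 I^A I^A, 1/2 I^A i, 1/4 i i.
Crossing each possibility with the mother I^A I^B and summing P(type AB): 1/4·1/2 + 1/2·1/4 + 1/4·0 = 1/4.

1/4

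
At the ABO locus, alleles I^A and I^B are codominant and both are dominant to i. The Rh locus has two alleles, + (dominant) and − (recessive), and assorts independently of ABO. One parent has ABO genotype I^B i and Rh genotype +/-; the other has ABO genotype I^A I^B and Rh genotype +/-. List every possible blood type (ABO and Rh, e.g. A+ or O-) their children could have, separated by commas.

Gametes from I^B i × I^A I^B give offspring ABO genotypes I^A I^B, I^A i, I^B I^B, I^B i, i.e. phenotypes A, B, AB.
Rh cross +/- × +/- → phenotypes Rh+, Rh-.
Combining independently: A+, A-, B+, B-, AB+, AB-.

A+, A-, B+, B-, AB+, AB-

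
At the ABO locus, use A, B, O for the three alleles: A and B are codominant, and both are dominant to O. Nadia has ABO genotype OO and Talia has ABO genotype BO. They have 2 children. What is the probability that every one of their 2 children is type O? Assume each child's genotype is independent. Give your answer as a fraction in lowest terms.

ABO cross OO × BO → 1/2 O, 1/2 B.
So P(type O) = 1/2 per child.
All 2 independent: (1/2)^2 = 1/4.

1/4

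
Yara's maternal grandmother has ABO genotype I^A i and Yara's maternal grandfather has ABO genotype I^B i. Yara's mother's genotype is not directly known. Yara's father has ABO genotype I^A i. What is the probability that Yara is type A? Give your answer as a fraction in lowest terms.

1/2

Yara's mother's ABO genotype from I^A i × I^B i: 1/4 I^A I^B, 1/4 I^A i, 1/4 I^B i, 1/4 i i.
Crossing each possibility with the father I^A i and summing P(type A): 1/4·1/2 + 1/4·3/4 + 1/4·1/4 + 1/4·1/2 = 1/2.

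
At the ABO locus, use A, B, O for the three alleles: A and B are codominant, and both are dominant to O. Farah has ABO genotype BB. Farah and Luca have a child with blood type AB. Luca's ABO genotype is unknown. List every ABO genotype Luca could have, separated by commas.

For each candidate genotype of Luca, check whether crossing it with BB can produce every observed child phenotype.
  AA → possible child types {AB} ✓
  AB → possible child types {B, AB} ✓
  AO → possible child types {B, AB} ✓
  BB → possible child types {B} ✗
  BO → possible child types {B} ✗
  OO → possible child types {B} ✗

AA, AB, AO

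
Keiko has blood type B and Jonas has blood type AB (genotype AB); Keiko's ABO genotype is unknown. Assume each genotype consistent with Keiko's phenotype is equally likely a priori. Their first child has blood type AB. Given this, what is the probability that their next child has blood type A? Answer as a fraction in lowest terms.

Possible genotypes: Keiko ∈ {BB, BO}; Jonas ∈ {AB}.
Weight each parental genotype pair by prior × P(type-AB child):
  BB × AB: posterior weight 2/3; P(next child type A) = 0.
  BO × AB: posterior weight 1/3; P(next child type A) = 1/4.
Weighted sum = 1/12.

1/12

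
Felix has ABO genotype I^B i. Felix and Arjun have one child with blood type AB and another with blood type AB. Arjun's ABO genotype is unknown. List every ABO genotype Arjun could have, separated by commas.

I^A I^A, I^A I^B, I^A i

For each candidate genotype of Arjun, check whether crossing it with I^B i can produce every observed child phenotype.
  I^A I^A → possible child types {A, AB} ✓
  I^A I^B → possible child types {A, B, AB} ✓
  I^A i → possible child types {O, A, B, AB} ✓
  I^B I^B → possible child types {B} ✗
  I^B i → possible child types {O, B} ✗
  i i → possible child types {O, B} ✗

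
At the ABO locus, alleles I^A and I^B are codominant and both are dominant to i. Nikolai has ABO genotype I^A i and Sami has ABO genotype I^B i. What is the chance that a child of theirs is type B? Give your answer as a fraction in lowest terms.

ABO cross I^A i × I^B i → offspring phenotypes: 1/4 O, 1/4 A, 1/4 B, 1/4 AB.
So P(type B) = 1/4.

1/4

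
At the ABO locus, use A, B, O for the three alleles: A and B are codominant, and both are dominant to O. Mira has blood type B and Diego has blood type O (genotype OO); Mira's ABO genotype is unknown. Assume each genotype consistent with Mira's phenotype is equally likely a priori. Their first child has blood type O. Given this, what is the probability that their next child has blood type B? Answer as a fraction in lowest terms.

1/2

Possible genotypes: Mira ∈ {BB, BO}; Diego ∈ {OO}.
Weight each parental genotype pair by prior × P(type-O child):
  BO × OO: posterior weight 1; P(next child type B) = 1/2.
Weighted sum = 1/2.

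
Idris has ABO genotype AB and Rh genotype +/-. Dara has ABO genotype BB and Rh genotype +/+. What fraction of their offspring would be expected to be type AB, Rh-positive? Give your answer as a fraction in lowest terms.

ABO cross AB × BB → offspring phenotypes: 1/2 B, 1/2 AB.
Rh cross +/- × +/+ → 1 Rh+.
Independent loci: P(type AB, Rh-positive) = 1/2 × 1 = 1/2.

1/2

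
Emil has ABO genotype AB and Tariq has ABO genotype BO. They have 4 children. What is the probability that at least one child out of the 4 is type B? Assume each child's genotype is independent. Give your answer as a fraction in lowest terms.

ABO cross AB × BO → 1/4 A, 1/2 B, 1/4 AB.
So P(type B) = 1/2 per child.
P(none) = (1/2)^4 = 1/16; P(at least one) = 1 − 1/16 = 15/16.

15/16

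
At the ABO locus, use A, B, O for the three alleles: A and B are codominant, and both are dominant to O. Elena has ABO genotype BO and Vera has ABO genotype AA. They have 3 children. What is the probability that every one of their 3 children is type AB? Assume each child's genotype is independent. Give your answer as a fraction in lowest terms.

1/8

ABO cross BO × AA → 1/2 A, 1/2 AB.
So P(type AB) = 1/2 per child.
All 3 independent: (1/2)^3 = 1/8.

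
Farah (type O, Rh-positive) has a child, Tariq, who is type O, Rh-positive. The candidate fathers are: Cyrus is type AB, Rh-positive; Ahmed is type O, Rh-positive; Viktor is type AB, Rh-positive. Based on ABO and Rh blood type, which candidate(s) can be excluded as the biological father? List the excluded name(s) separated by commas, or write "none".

A candidate is excluded only if no genotype consistent with his phenotype could produce a type O, Rh-positive child with a type O, Rh-positive mother.
Cyrus (type AB, Rh+): no genotype consistent with that phenotype can produce a type-O Rh+ child with a type-O mother.
Viktor (type AB, Rh+): no genotype consistent with that phenotype can produce a type-O Rh+ child with a type-O mother.

Cyrus, Viktor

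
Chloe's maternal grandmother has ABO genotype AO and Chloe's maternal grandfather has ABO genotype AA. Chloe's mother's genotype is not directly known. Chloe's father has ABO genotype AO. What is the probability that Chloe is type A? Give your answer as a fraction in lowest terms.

7/8

Chloe's mother's ABO genotype from AO × AA: 1/2 AA, 1/2 AO.
Crossing each possibility with the father AO and summing P(type A): 1/2·1 + 1/2·3/4 = 7/8.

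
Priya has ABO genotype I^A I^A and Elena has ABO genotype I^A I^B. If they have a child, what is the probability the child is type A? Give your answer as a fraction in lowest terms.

ABO cross I^A I^A × I^A I^B → offspring phenotypes: 1/2 A, 1/2 AB.
So P(type A) = 1/2.

1/2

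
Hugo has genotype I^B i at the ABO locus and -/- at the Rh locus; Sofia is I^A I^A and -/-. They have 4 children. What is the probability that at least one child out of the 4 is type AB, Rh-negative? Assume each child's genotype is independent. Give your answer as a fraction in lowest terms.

ABO cross I^B i × I^A I^A → 1/2 A, 1/2 AB.
Rh cross -/- × -/- → 1 Rh-; so P(type AB, Rh-negative) = 1/2 × 1 = 1/2 per child.
P(none) = (1/2)^4 = 1/16; P(at least one) = 1 − 1/16 = 15/16.

15/16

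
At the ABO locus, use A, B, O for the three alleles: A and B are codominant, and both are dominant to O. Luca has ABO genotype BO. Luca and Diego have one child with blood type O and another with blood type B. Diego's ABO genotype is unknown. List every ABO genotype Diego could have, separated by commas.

For each candidate genotype of Diego, check whether crossing it with BO can produce every observed child phenotype.
  AA → possible child types {A, AB} ✗
  AB → possible child types {A, B, AB} ✗
  AO → possible child types {O, A, B, AB} ✓
  BB → possible child types {B} ✗
  BO → possible child types {O, B} ✓
  OO → possible child types {O, B} ✓

AO, BO, OO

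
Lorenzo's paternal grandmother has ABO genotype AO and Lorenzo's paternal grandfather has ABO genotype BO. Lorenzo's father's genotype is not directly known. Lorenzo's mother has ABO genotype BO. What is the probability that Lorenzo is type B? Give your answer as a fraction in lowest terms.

Lorenzo's father's ABO genotype from AO × BO: 1/4 AB, 1/4 AO, 1/4 BO, 1/4 OO.
Crossing each possibility with the mother BO and summing P(type B): 1/4·1/2 + 1/4·1/4 + 1/4·3/4 + 1/4·1/2 = 1/2.

1/2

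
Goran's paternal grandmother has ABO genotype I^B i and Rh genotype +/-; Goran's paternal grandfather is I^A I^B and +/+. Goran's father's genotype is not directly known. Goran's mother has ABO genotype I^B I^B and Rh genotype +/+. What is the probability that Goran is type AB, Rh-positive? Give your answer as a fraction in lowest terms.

Goran's father's ABO genotype from I^B i × I^A I^B: 1/4 I^A I^B, 1/4 I^A i, 1/4 I^B I^B, 1/4 I^B i.
Crossing each possibility with the mother I^B I^B and summing P(type AB): 1/4·1/2 + 1/4·1/2 + 1/4·0 + 1/4·0 = 1/4.
Similarly for Rh via the father's Rh distribution: P(Rh+) = 1.
Independent loci: 1/4 × 1 = 1/4.

1/4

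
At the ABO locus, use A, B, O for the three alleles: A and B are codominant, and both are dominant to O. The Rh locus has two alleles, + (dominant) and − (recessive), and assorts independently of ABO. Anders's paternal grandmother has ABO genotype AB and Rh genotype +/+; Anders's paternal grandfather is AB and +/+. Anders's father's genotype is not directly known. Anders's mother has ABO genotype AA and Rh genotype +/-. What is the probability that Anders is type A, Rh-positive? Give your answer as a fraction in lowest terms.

1/2

Anders's father's ABO genotype from AB × AB: 1/4 AA, 1/2 AB, 1/4 BB.
Crossing each possibility with the mother AA and summing P(type A): 1/4·1 + 1/2·1/2 + 1/4·0 = 1/2.
Similarly for Rh via the father's Rh distribution: P(Rh+) = 1.
Independent loci: 1/2 × 1 = 1/2.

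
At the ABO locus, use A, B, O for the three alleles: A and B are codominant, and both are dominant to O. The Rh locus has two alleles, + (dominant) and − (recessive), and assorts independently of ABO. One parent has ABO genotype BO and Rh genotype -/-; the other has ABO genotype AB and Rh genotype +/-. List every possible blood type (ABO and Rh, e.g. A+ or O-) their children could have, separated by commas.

Gametes from BO × AB give offspring ABO genotypes AB, AO, BB, BO, i.e. phenotypes A, B, AB.
Rh cross -/- × +/- → phenotypes Rh+, Rh-.
Combining independently: A+, A-, B+, B-, AB+, AB-.

A+, A-, B+, B-, AB+, AB-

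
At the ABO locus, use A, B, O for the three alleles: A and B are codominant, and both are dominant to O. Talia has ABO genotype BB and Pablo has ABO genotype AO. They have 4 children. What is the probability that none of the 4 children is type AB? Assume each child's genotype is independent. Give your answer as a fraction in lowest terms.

1/16

ABO cross BB × AO → 1/2 B, 1/2 AB.
So P(type AB) = 1/2 per child.
P(not type AB) = 1/2 for one child; (1/2)^4 = 1/16.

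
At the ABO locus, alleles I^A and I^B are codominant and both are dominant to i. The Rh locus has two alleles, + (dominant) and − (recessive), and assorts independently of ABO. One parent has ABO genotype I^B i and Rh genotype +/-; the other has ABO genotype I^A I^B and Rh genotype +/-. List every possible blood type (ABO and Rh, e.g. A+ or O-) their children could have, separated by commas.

Gametes from I^B i × I^A I^B give offspring ABO genotypes I^A I^B, I^A i, I^B I^B, I^B i, i.e. phenotypes A, B, AB.
Rh cross +/- × +/- → phenotypes Rh+, Rh-.
Combining independently: A+, A-, B+, B-, AB+, AB-.

A+, A-, B+, B-, AB+, AB-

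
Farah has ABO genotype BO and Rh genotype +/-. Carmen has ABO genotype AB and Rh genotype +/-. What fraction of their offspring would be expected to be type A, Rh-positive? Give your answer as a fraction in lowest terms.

ABO cross BO × AB → offspring phenotypes: 1/4 A, 1/2 B, 1/4 AB.
Rh cross +/- × +/- → 3/4 Rh+, 1/4 Rh-.
Independent loci: P(type A, Rh-positive) = 1/4 × 3/4 = 3/16.

3/16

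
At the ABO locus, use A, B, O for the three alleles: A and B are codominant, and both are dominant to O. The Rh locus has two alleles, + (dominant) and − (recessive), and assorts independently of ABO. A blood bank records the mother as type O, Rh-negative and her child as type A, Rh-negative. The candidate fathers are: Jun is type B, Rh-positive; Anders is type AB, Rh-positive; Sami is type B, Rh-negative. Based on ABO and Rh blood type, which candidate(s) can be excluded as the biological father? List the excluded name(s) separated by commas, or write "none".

Jun, Sami

A candidate is excluded only if no genotype consistent with his phenotype could produce a type A, Rh-negative child with a type O, Rh-negative mother.
Jun (type B, Rh+): no genotype consistent with that phenotype can produce a type-A Rh- child with a type-O mother.
Sami (type B, Rh-): no genotype consistent with that phenotype can produce a type-A Rh- child with a type-O mother.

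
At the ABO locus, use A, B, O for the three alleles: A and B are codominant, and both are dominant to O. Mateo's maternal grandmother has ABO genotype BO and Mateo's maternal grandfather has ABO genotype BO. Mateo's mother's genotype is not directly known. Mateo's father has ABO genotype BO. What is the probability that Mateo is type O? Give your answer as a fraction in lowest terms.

Mateo's mother's ABO genotype from BO × BO: 1/4 BB, 1/2 BO, 1/4 OO.
Crossing each possibility with the father BO and summing P(type O): 1/4·0 + 1/2·1/4 + 1/4·1/2 = 1/4.

1/4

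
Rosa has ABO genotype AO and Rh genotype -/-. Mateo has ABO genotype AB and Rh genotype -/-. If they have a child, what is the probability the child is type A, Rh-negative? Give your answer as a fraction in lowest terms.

1/2

ABO cross AO × AB → offspring phenotypes: 1/2 A, 1/4 B, 1/4 AB.
Rh cross -/- × -/- → 1 Rh-.
Independent loci: P(type A, Rh-negative) = 1/2 × 1 = 1/2.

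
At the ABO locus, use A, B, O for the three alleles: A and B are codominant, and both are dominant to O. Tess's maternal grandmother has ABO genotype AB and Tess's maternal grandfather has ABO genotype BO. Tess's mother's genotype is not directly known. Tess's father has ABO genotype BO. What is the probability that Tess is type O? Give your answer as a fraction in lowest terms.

Tess's mother's ABO genotype from AB × BO: 1/4 AB, 1/4 AO, 1/4 BB, 1/4 BO.
Crossing each possibility with the father BO and summing P(type O): 1/4·0 + 1/4·1/4 + 1/4·0 + 1/4·1/4 = 1/8.

1/8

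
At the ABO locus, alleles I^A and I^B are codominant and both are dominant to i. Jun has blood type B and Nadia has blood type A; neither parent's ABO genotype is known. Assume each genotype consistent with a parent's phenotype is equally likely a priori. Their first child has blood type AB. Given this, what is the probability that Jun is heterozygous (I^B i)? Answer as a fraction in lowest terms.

1/3

Possible genotypes: Jun ∈ {I^B I^B, I^B i}; Nadia ∈ {I^A I^A, I^A i}.
Weight each parental genotype pair by prior × P(type-AB child):
  I^B I^B × I^A I^A: posterior weight 4/9.
  I^B I^B × I^A i: posterior weight 2/9.
  I^B i × I^A I^A: posterior weight 2/9.
  I^B i × I^A i: posterior weight 1/9.
Sum the posterior weight over pairs where Jun is I^B i: 1/3.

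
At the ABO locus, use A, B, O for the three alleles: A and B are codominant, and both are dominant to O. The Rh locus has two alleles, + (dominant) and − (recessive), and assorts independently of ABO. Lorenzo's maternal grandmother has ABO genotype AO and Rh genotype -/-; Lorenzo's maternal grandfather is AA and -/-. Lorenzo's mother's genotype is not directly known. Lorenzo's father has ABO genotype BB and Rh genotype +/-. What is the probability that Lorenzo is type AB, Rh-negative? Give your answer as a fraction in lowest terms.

Lorenzo's mother's ABO genotype from AO × AA: 1/2 AA, 1/2 AO.
Crossing each possibility with the father BB and summing P(type AB): 1/2·1 + 1/2·1/2 = 3/4.
Similarly for Rh via the mother's Rh distribution: P(Rh-) = 1/2.
Independent loci: 3/4 × 1/2 = 3/8.

3/8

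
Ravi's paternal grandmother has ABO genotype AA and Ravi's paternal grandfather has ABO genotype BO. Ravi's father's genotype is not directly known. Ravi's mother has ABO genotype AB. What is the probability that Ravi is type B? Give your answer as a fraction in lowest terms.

1/4

Ravi's father's ABO genotype from AA × BO: 1/2 AB, 1/2 AO.
Crossing each possibility with the mother AB and summing P(type B): 1/2·1/4 + 1/2·1/4 = 1/4.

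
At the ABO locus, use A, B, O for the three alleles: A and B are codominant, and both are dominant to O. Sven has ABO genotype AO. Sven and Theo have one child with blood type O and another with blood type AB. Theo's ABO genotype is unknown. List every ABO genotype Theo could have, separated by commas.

BO

For each candidate genotype of Theo, check whether crossing it with AO can produce every observed child phenotype.
  AA → possible child types {A} ✗
  AB → possible child types {A, B, AB} ✗
  AO → possible child types {O, A} ✗
  BB → possible child types {B, AB} ✗
  BO → possible child types {O, A, B, AB} ✓
  OO → possible child types {O, A} ✗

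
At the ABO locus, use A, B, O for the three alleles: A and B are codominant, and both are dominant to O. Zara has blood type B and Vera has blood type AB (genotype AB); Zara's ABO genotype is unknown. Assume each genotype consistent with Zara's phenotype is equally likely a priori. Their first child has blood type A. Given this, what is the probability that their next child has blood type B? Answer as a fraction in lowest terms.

Possible genotypes: Zara ∈ {BB, BO}; Vera ∈ {AB}.
Weight each parental genotype pair by prior × P(type-A child):
  BO × AB: posterior weight 1; P(next child type B) = 1/2.
Weighted sum = 1/2.

1/2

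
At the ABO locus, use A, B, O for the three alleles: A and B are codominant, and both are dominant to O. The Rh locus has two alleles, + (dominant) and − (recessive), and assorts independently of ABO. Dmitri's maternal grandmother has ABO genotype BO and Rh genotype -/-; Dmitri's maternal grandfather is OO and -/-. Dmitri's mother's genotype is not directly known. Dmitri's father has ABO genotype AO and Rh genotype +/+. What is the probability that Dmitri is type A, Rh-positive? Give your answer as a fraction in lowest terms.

3/8

Dmitri's mother's ABO genotype from BO × OO: 1/2 BO, 1/2 OO.
Crossing each possibility with the father AO and summing P(type A): 1/2·1/4 + 1/2·1/2 = 3/8.
Similarly for Rh via the mother's Rh distribution: P(Rh+) = 1.
Independent loci: 3/8 × 1 = 3/8.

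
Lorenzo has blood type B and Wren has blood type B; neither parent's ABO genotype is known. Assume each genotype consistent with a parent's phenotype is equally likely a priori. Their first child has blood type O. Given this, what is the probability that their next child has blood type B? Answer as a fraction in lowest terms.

Possible genotypes: Lorenzo ∈ {BB, BO}; Wren ∈ {BB, BO}.
Weight each parental genotype pair by prior × P(type-O child):
  BO × BO: posterior weight 1; P(next child type B) = 3/4.
Weighted sum = 3/4.

3/4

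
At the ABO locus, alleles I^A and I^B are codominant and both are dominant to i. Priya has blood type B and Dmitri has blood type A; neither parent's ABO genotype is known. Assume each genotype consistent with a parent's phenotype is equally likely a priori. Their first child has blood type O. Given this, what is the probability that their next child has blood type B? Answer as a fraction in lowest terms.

1/4

Possible genotypes: Priya ∈ {I^B I^B, I^B i}; Dmitri ∈ {I^A I^A, I^A i}.
Weight each parental genotype pair by prior × P(type-O child):
  I^B i × I^A i: posterior weight 1; P(next child type B) = 1/4.
Weighted sum = 1/4.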